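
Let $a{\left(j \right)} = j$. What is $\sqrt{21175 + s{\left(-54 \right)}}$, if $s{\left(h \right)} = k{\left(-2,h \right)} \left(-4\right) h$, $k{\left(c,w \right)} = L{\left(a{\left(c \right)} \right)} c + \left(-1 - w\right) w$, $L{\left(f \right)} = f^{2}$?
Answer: $i \sqrt{598745} \approx 773.79 i$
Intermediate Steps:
$k{\left(c,w \right)} = c^{3} + w \left(-1 - w\right)$ ($k{\left(c,w \right)} = c^{2} c + \left(-1 - w\right) w = c^{3} + w \left(-1 - w\right)$)
$s{\left(h \right)} = h \left(32 + 4 h + 4 h^{2}\right)$ ($s{\left(h \right)} = \left(\left(-2\right)^{3} - h - h^{2}\right) \left(-4\right) h = \left(-8 - h - h^{2}\right) \left(-4\right) h = \left(32 + 4 h + 4 h^{2}\right) h = h \left(32 + 4 h + 4 h^{2}\right)$)
$\sqrt{21175 + s{\left(-54 \right)}} = \sqrt{21175 + 4 \left(-54\right) \left(8 - 54 + \left(-54\right)^{2}\right)} = \sqrt{21175 + 4 \left(-54\right) \left(8 - 54 + 2916\right)} = \sqrt{21175 + 4 \left(-54\right) 2870} = \sqrt{21175 - 619920} = \sqrt{-598745} = i \sqrt{598745}$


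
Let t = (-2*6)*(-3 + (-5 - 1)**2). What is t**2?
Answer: 156816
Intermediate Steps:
t = -396 (t = -12*(-3 + (-6)**2) = -12*(-3 + 36) = -12*33 = -396)
t**2 = (-396)**2 = 156816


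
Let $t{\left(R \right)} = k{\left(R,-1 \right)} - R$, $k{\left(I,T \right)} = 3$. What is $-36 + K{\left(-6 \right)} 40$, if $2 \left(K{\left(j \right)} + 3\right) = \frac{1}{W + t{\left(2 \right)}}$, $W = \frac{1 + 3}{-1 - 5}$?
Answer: $-96$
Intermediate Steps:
$W = - \frac{2}{3}$ ($W = \frac{4}{-6} = 4 \left(- \frac{1}{6}\right) = - \frac{2}{3} \approx -0.66667$)
$t{\left(R \right)} = 3 - R$
$K{\left(j \right)} = - \frac{3}{2}$ ($K{\left(j \right)} = -3 + \frac{1}{2 \left(- \frac{2}{3} + \left(3 - 2\right)\right)} = -3 + \frac{1}{2 \left(- \frac{2}{3} + 1\right)} = -3 + \frac{\frac{1}{\frac{1}{3}}}{2} = -3 + \frac{1}{2} \cdot 3 = -3 + \frac{3}{2} = - \frac{3}{2}$)
$-36 + K{\left(-6 \right)} 40 = -36 - 60 = -96$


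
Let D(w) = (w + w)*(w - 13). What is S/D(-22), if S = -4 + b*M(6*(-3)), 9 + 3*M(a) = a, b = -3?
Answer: 23/1540 ≈ 0.014935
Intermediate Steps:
D(w) = 2*w*(-13 + w) (D(w) = (2*w)*(-13 + w) = 2*w*(-13 + w))
M(a) = -3 + a/3
S = 23 (S = -4 - 3*(-3 + (6*(-3))/3) = -4 - 3*(-3 + (⅓)*(-18)) = -4 - 3*(-3 - 6) = -4 - 3*(-9) = -4 + 27 = 23)
S/D(-22) = 23/(2*(-22)*(-13 - 22)) = 23/(2*(-22)*(-35)) = 23/1540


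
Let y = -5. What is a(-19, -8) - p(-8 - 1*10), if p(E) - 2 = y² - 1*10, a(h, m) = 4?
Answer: -13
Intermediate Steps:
p(E) = 17 (p(E) = 2 + ((-5)² - 1*10) = 2 + (25 - 10) = 2 + 15 = 17)
a(-19, -8) - p(-8 - 1*10) = 4 - 1*17 = 4 - 17 = -13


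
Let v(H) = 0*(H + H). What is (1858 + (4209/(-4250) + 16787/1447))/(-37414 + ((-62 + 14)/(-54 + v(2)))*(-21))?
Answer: -34474469481/690604625500 ≈ -0.049919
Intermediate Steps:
v(H) = 0 (v(H) = 0*(2*H) = 0)
(1858 + (4209/(-4250) + 16787/1447))/(-37414 + ((-62 + 14)/(-54 + v(2)))*(-21)) = (1858 + (4209/(-4250) + 16787/1447))/(-37414 + ((-62 + 14)/(-54 + 0))*(-21)) = (1858 + (4209*(-1/4250) + 16787*(1/1447)))/(-37414 - 48/(-54)*(-21)) = (1858 + (-4209/4250 + 16787/1447))/(-37414 - 48*(-1/54)*(-21)) = (1858 + 65254327/6149750)/(-37414 + (8/9)*(-21)) = 11491489827/(6149750*(-37414 - 56/3)) = 11491489827/(6149750*(-112298/3)) = (11491489827/6149750)*(-3/112298) = -34474469481/690604625500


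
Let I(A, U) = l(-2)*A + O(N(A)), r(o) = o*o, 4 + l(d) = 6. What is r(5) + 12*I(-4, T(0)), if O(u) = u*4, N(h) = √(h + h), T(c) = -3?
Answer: -71 + 96*I*√2 ≈ -71.0 + 135.76*I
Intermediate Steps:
l(d) = 2 (l(d) = -4 + 6 = 2)
r(o) = o²
N(h) = √2*√h (N(h) = √(2*h) = √2*√h)
O(u) = 4*u
I(A, U) = 2*A + 4*√2*√A (I(A, U) = 2*A + 4*(√2*√A) = 2*A + 4*√2*√A)
r(5) + 12*I(-4, T(0)) = 5² + 12*(2*(-4) + 4*√2*√(-4)) = 25 + 12*(-8 + 4*√2*(2*I)) = 25 + 12*(-8 + 8*I*√2) = 25 + (-96 + 96*I*√2) = -71 + 96*I*√2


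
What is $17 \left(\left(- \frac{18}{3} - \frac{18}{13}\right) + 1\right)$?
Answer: $- \frac{1411}{13} \approx -108.54$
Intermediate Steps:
$17 \left(\left(- \frac{18}{3} - \frac{18}{13}\right) + 1\right) = 17 \left(\left(\left(-18\right) \frac{1}{3} - \frac{18}{13}\right) + 1\right) = 17 \left(\left(-6 - \frac{18}{13}\right) + 1\right) = 17 \left(- \frac{96}{13} + 1\right) = 17 \left(- \frac{83}{13}\right) = - \frac{1411}{13}$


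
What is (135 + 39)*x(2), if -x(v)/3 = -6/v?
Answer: 1566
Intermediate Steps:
x(v) = 18/v (x(v) = -(-18)/v = 18/v)
(135 + 39)*x(2) = (135 + 39)*(18/2) = 174*(18*(½)) = 174*9 = 1566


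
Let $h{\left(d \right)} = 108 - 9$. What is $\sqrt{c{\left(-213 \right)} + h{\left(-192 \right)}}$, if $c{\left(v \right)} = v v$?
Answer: $6 \sqrt{1263} \approx 213.23$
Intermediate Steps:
$c{\left(v \right)} = v^{2}$
$h{\left(d \right)} = 99$ ($h{\left(d \right)} = 108 - 9 = 99$)
$\sqrt{c{\left(-213 \right)} + h{\left(-192 \right)}} = \sqrt{\left(-213\right)^{2} + 99} = \sqrt{45369 + 99} = \sqrt{45468} = 6 \sqrt{1263}$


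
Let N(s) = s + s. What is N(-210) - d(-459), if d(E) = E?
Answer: 39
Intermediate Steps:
N(s) = 2*s
N(-210) - d(-459) = 2*(-210) - 1*(-459) = -420 + 459 = 39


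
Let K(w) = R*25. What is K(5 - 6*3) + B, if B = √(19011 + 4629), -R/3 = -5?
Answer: 375 + 2*√5910 ≈ 528.75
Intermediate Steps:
R = 15 (R = -3*(-5) = 15)
K(w) = 375 (K(w) = 15*25 = 375)
B = 2*√5910 (B = √23640 = 2*√5910 ≈ 153.75)
K(5 - 6*3) + B = 375 + 2*√5910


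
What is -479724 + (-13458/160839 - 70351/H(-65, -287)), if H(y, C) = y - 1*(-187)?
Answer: -3141544298519/6540786 ≈ -4.8030e+5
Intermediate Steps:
H(y, C) = 187 + y (H(y, C) = y + 187 = 187 + y)
-479724 + (-13458/160839 - 70351/H(-65, -287)) = -479724 + (-13458/160839 - 70351/(187 - 65)) = -479724 + (-13458*1/160839 - 70351/122) = -479724 + (-4486/53613 - 70351*1/122) = -479724 + (-4486/53613 - 70351/122) = -479724 - 3772275455/6540786 = -3141544298519/6540786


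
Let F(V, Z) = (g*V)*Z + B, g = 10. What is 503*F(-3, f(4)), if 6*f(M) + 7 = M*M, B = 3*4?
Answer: -16599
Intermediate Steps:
B = 12
f(M) = -7/6 + M**2/6 (f(M) = -7/6 + (M*M)/6 = -7/6 + M**2/6)
F(V, Z) = 12 + 10*V*Z (F(V, Z) = (10*V)*Z + 12 = 10*V*Z + 12 = 12 + 10*V*Z)
503*F(-3, f(4)) = 503*(12 + 10*(-3)*(-7/6 + (1/6)*4**2)) = 503*(12 + 10*(-3)*(-7/6 + (1/6)*16)) = 503*(12 + 10*(-3)*(-7/6 + 8/3)) = 503*(12 + 10*(-3)*(3/2)) = 503*(12 - 45) = 503*(-33) = -16599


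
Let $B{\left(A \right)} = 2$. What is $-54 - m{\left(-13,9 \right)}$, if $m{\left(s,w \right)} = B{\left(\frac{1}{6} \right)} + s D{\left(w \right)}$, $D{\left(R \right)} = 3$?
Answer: $-17$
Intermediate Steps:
$m{\left(s,w \right)} = 2 + 3 s$ ($m{\left(s,w \right)} = 2 + s 3 = 2 + 3 s$)
$-54 - m{\left(-13,9 \right)} = -54 - \left(2 + 3 \left(-13\right)\right) = -54 - \left(2 - 39\right) = -54 - -37 = -54 + 37 = -17$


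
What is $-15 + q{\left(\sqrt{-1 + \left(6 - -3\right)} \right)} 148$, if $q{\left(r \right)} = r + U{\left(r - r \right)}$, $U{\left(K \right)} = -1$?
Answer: $-163 + 296 \sqrt{2} \approx 255.61$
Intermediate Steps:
$q{\left(r \right)} = -1 + r$ ($q{\left(r \right)} = r - 1 = -1 + r$)
$-15 + q{\left(\sqrt{-1 + \left(6 - -3\right)} \right)} 148 = -15 + \left(-1 + \sqrt{-1 + \left(6 - -3\right)}\right) 148 = -15 + \left(-1 + \sqrt{-1 + \left(6 + 3\right)}\right) 148 = -15 + \left(-1 + \sqrt{-1 + 9}\right) 148 = -15 + \left(-1 + \sqrt{8}\right) 148 = -15 + \left(-1 + 2 \sqrt{2}\right) 148 = -15 - \left(148 - 296 \sqrt{2}\right) = -163 + 296 \sqrt{2}$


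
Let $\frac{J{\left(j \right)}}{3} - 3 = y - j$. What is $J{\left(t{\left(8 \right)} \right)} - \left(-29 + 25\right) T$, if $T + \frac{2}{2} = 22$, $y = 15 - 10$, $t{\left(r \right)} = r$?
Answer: $84$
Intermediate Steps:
$y = 5$
$T = 21$ ($T = -1 + 22 = 21$)
$J{\left(j \right)} = 24 - 3 j$ ($J{\left(j \right)} = 9 + 3 \left(5 - j\right) = 9 - \left(-15 + 3 j\right) = 24 - 3 j$)
$J{\left(t{\left(8 \right)} \right)} - \left(-29 + 25\right) T = \left(24 - 24\right) - \left(-29 + 25\right) 21 = \left(24 - 24\right) - \left(-4\right) 21 = 0 - -84 = 0 + 84 = 84$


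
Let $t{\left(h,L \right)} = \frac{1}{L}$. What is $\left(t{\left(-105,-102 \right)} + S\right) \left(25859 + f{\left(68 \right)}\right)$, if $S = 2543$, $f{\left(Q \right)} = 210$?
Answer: $\frac{6761907565}{102} \approx 6.6293 \cdot 10^{7}$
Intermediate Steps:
$\left(t{\left(-105,-102 \right)} + S\right) \left(25859 + f{\left(68 \right)}\right) = \left(\frac{1}{-102} + 2543\right) \left(25859 + 210\right) = \left(- \frac{1}{102} + 2543\right) 26069 = \frac{259385}{102} \cdot 26069 = \frac{6761907565}{102}$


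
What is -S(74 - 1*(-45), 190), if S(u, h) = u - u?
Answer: 0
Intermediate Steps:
S(u, h) = 0
-S(74 - 1*(-45), 190) = -1*0 = 0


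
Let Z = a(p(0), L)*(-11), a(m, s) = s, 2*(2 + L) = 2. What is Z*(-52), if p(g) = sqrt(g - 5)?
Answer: -572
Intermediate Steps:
L = -1 (L = -2 + (1/2)*2 = -2 + 1 = -1)
p(g) = sqrt(-5 + g)
Z = 11 (Z = -1*(-11) = 11)
Z*(-52) = 11*(-52) = -572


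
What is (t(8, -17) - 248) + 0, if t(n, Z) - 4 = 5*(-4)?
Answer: -264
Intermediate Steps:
t(n, Z) = -16 (t(n, Z) = 4 + 5*(-4) = 4 - 20 = -16)
(t(8, -17) - 248) + 0 = (-16 - 248) + 0 = -264 + 0 = -264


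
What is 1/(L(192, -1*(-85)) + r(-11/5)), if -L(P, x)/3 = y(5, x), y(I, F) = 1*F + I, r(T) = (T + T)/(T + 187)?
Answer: -42/11341 ≈ -0.0037034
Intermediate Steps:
r(T) = 2*T/(187 + T) (r(T) = (2*T)/(187 + T) = 2*T/(187 + T))
y(I, F) = F + I
L(P, x) = -15 - 3*x (L(P, x) = -3*(x + 5) = -3*(5 + x) = -15 - 3*x)
1/(L(192, -1*(-85)) + r(-11/5)) = 1/((-15 - (-3)*(-85)) + 2*(-11/5)/(187 - 11/5)) = 1/((-15 - 3*85) + 2*(-11*1/5)/(187 - 11*1/5)) = 1/((-15 - 255) + 2*(-11/5)/(187 - 11/5)) = 1/(-270 + 2*(-11/5)/(924/5)) = 1/(-270 + 2*(-11/5)*(5/924)) = 1/(-270 - 1/42) = 1/(-11341/42) = -42/11341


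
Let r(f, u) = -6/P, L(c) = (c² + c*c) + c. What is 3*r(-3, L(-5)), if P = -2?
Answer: 9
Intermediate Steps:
L(c) = c + 2*c² (L(c) = (c² + c²) + c = 2*c² + c = c + 2*c²)
r(f, u) = 3 (r(f, u) = -6/(-2) = -6*(-½) = 3)
3*r(-3, L(-5)) = 3*3 = 9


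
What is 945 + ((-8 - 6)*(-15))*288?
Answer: 61425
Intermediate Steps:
945 + ((-8 - 6)*(-15))*288 = 945 - 14*(-15)*288 = 945 + 210*288 = 945 + 60480 = 61425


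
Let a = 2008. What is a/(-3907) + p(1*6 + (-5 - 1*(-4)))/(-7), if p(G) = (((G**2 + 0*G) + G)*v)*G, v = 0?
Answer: -2008/3907 ≈ -0.51395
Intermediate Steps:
p(G) = 0 (p(G) = (((G**2 + 0*G) + G)*0)*G = (((G**2 + 0) + G)*0)*G = ((G**2 + G)*0)*G = ((G + G**2)*0)*G = 0*G = 0)
a/(-3907) + p(1*6 + (-5 - 1*(-4)))/(-7) = 2008/(-3907) + 0/(-7) = 2008*(-1/3907) + 0*(-1/7) = -2008/3907 + 0 = -2008/3907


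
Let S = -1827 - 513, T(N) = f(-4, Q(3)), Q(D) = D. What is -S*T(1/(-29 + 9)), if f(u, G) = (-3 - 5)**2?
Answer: 149760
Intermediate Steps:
f(u, G) = 64 (f(u, G) = (-8)**2 = 64)
T(N) = 64
S = -2340
-S*T(1/(-29 + 9)) = -(-2340)*64 = -1*(-149760) = 149760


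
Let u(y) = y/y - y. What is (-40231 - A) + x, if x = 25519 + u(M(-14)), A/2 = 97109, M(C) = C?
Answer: -208915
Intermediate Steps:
u(y) = 1 - y
A = 194218 (A = 2*97109 = 194218)
x = 25534 (x = 25519 + (1 - 1*(-14)) = 25519 + (1 + 14) = 25519 + 15 = 25534)
(-40231 - A) + x = (-40231 - 1*194218) + 25534 = (-40231 - 194218) + 25534 = -234449 + 25534 = -208915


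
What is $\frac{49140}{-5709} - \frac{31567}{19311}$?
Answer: $- \frac{376386181}{36748833} \approx -10.242$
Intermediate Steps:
$\frac{49140}{-5709} - \frac{31567}{19311} = 49140 \left(- \frac{1}{5709}\right) - \frac{31567}{19311} = - \frac{16380}{1903} - \frac{31567}{19311} = - \frac{376386181}{36748833}$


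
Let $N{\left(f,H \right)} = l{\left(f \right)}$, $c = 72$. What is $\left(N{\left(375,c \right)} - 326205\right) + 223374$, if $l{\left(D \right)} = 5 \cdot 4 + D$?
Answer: $-102436$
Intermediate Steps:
$l{\left(D \right)} = 20 + D$
$N{\left(f,H \right)} = 20 + f$
$\left(N{\left(375,c \right)} - 326205\right) + 223374 = \left(\left(20 + 375\right) - 326205\right) + 223374 = \left(395 - 326205\right) + 223374 = -325810 + 223374 = -102436$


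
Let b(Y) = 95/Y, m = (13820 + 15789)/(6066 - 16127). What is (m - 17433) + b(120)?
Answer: -4209961369/241464 ≈ -17435.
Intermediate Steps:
m = -29609/10061 (m = 29609/(-10061) = 29609*(-1/10061) = -29609/10061 ≈ -2.9429)
(m - 17433) + b(120) = (-29609/10061 - 17433) + 95/120 = -175423022/10061 + 95*(1/120) = -175423022/10061 + 19/24 = -4209961369/241464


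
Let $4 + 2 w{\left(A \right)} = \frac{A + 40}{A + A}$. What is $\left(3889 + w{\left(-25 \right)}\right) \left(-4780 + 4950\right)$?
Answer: $\frac{1321529}{2} \approx 6.6076 \cdot 10^{5}$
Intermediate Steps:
$w{\left(A \right)} = -2 + \frac{40 + A}{4 A}$ ($w{\left(A \right)} = -2 + \frac{\left(A + 40\right) \frac{1}{A + A}}{2} = -2 + \frac{\left(40 + A\right) \frac{1}{2 A}}{2} = -2 + \frac{\frac{1}{2} \frac{1}{A} \left(40 + A\right)}{2} = -2 + \frac{40 + A}{4 A}$)
$\left(3889 + w{\left(-25 \right)}\right) \left(-4780 + 4950\right) = \left(3889 - \left(\frac{7}{4} - \frac{10}{-25}\right)\right) \left(-4780 + 4950\right) = \left(3889 + \left(- \frac{7}{4} + 10 \left(- \frac{1}{25}\right)\right)\right) 170 = \left(3889 - \frac{43}{20}\right) 170 = \frac{77737}{20} \cdot 170 = \frac{1321529}{2}$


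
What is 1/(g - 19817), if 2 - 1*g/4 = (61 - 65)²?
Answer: -1/19873 ≈ -5.0320e-5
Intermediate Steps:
g = -56 (g = 8 - 4*(61 - 65)² = 8 - 4*(-4)² = 8 - 4*16 = 8 - 64 = -56)
1/(g - 19817) = 1/(-56 - 19817) = 1/(-19873) = -1/19873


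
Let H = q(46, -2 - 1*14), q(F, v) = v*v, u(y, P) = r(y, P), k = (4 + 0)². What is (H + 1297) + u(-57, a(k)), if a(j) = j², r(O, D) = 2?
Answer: 1555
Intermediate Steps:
k = 16 (k = 4² = 16)
u(y, P) = 2
q(F, v) = v²
H = 256 (H = (-2 - 1*14)² = (-2 - 14)² = (-16)² = 256)
(H + 1297) + u(-57, a(k)) = (256 + 1297) + 2 = 1553 + 2 = 1555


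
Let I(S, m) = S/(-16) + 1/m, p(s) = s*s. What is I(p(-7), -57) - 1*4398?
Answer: -4013785/912 ≈ -4401.1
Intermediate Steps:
p(s) = s**2
I(S, m) = 1/m - S/16 (I(S, m) = S*(-1/16) + 1/m = -S/16 + 1/m = 1/m - S/16)
I(p(-7), -57) - 1*4398 = (1/(-57) - 1/16*(-7)**2) - 1*4398 = (-1/57 - 1/16*49) - 4398 = (-1/57 - 49/16) - 4398 = -2809/912 - 4398 = -4013785/912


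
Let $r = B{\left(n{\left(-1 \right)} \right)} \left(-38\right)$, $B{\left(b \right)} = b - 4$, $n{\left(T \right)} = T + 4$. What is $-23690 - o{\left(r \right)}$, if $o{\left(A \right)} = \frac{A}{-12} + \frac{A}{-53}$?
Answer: $- \frac{7532185}{318} \approx -23686.0$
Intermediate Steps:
$n{\left(T \right)} = 4 + T$
$B{\left(b \right)} = -4 + b$
$r = 38$ ($r = \left(-4 + \left(4 - 1\right)\right) \left(-38\right) = \left(-4 + 3\right) \left(-38\right) = \left(-1\right) \left(-38\right) = 38$)
$o{\left(A \right)} = - \frac{65 A}{636}$ ($o{\left(A \right)} = A \left(- \frac{1}{12}\right) + A \left(- \frac{1}{53}\right) = - \frac{A}{12} - \frac{A}{53} = - \frac{65 A}{636}$)
$-23690 - o{\left(r \right)} = -23690 - \left(- \frac{65}{636}\right) 38 = -23690 - - \frac{1235}{318} = -23690 + \frac{1235}{318} = - \frac{7532185}{318}$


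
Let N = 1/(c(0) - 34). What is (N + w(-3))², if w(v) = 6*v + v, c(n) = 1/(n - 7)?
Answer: 25260676/57121 ≈ 442.23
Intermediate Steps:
c(n) = 1/(-7 + n)
N = -7/239 (N = 1/(1/(-7 + 0) - 34) = 1/(1/(-7) - 34) = 1/(-⅐ - 34) = 1/(-239/7) = -7/239 ≈ -0.029289)
w(v) = 7*v
(N + w(-3))² = (-7/239 + 7*(-3))² = (-7/239 - 21)² = (-5026/239)² = 25260676/57121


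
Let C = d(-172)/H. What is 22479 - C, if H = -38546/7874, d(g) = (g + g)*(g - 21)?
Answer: 694623071/19273 ≈ 36041.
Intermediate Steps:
d(g) = 2*g*(-21 + g) (d(g) = (2*g)*(-21 + g) = 2*g*(-21 + g))
H = -19273/3937 (H = -38546*1/7874 = -19273/3937 ≈ -4.8954)
C = -261385304/19273 (C = (2*(-172)*(-21 - 172))/(-19273/3937) = (2*(-172)*(-193))*(-3937/19273) = 66392*(-3937/19273) = -261385304/19273 ≈ -13562.)
22479 - C = 22479 - 1*(-261385304/19273) = 22479 + 261385304/19273 = 694623071/19273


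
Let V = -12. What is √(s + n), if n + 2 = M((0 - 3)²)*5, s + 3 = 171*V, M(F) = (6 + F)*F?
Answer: I*√1382 ≈ 37.175*I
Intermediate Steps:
M(F) = F*(6 + F)
s = -2055 (s = -3 + 171*(-12) = -3 - 2052 = -2055)
n = 673 (n = -2 + ((0 - 3)²*(6 + (0 - 3)²))*5 = -2 + ((-3)²*(6 + (-3)²))*5 = -2 + (9*(6 + 9))*5 = -2 + (9*15)*5 = -2 + 135*5 = -2 + 675 = 673)
√(s + n) = √(-2055 + 673) = √(-1382) = I*√1382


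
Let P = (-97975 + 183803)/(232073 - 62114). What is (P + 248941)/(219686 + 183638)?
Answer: 42309849247/68548543716 ≈ 0.61722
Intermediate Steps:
P = 85828/169959 ≈ 0.50499
(P + 248941)/(219686 + 183638) = (85828/169959 + 248941)/(219686 + 183638) = (42309849247/169959)/403324 = (42309849247/169959)*(1/403324) = 42309849247/68548543716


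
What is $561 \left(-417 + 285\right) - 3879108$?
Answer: $-3953160$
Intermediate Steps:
$561 \left(-417 + 285\right) - 3879108 = 561 \left(-132\right) - 3879108 = -74052 - 3879108 = -3953160$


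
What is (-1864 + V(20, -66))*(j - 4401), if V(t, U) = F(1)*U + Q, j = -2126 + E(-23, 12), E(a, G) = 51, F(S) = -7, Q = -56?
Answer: 9442008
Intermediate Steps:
j = -2075 (j = -2126 + 51 = -2075)
V(t, U) = -56 - 7*U (V(t, U) = -7*U - 56 = -56 - 7*U)
(-1864 + V(20, -66))*(j - 4401) = (-1864 + (-56 - 7*(-66)))*(-2075 - 4401) = (-1864 + (-56 + 462))*(-6476) = (-1864 + 406)*(-6476) = -1458*(-6476) = 9442008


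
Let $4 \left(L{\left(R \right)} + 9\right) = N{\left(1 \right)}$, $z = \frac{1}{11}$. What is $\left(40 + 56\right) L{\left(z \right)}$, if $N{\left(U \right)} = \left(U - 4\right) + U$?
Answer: $-912$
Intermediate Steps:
$z = \frac{1}{11} \approx 0.090909$
$N{\left(U \right)} = -4 + 2 U$ ($N{\left(U \right)} = \left(-4 + U\right) + U = -4 + 2 U$)
$L{\left(R \right)} = - \frac{19}{2}$ ($L{\left(R \right)} = -9 + \frac{-4 + 2 \cdot 1}{4} = -9 + \frac{-4 + 2}{4} = -9 + \frac{1}{4} \left(-2\right) = -9 - \frac{1}{2} = - \frac{19}{2}$)
$\left(40 + 56\right) L{\left(z \right)} = \left(40 + 56\right) \left(- \frac{19}{2}\right) = 96 \left(- \frac{19}{2}\right) = -912$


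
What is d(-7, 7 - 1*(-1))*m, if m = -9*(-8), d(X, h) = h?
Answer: 576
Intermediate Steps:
m = 72
d(-7, 7 - 1*(-1))*m = (7 - 1*(-1))*72 = (7 + 1)*72 = 8*72 = 576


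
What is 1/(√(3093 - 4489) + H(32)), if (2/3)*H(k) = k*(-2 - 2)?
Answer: -48/9565 - I*√349/19130 ≈ -0.0050183 - 0.00097656*I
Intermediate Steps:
H(k) = -6*k (H(k) = 3*(k*(-2 - 2))/2 = 3*(k*(-4))/2 = 3*(-4*k)/2 = -6*k)
1/(√(3093 - 4489) + H(32)) = 1/(√(3093 - 4489) - 6*32) = 1/(√(-1396) - 192) = 1/(2*I*√349 - 192) = 1/(-192 + 2*I*√349)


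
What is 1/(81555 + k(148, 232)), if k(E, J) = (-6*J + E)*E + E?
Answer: -1/102409 ≈ -9.7648e-6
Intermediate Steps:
k(E, J) = E + E*(E - 6*J) (k(E, J) = (E - 6*J)*E + E = E*(E - 6*J) + E = E + E*(E - 6*J))
1/(81555 + k(148, 232)) = 1/(81555 + 148*(1 + 148 - 6*232)) = 1/(81555 + 148*(1 + 148 - 1392)) = 1/(81555 + 148*(-1243)) = 1/(81555 - 183964) = 1/(-102409) = -1/102409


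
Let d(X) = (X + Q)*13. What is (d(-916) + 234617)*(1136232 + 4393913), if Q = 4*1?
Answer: 1231900630345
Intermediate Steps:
Q = 4
d(X) = 52 + 13*X (d(X) = (X + 4)*13 = (4 + X)*13 = 52 + 13*X)
(d(-916) + 234617)*(1136232 + 4393913) = ((52 + 13*(-916)) + 234617)*(1136232 + 4393913) = ((52 - 11908) + 234617)*5530145 = (-11856 + 234617)*5530145 = 222761*5530145 = 1231900630345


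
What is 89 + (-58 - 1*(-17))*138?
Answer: -5569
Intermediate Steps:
89 + (-58 - 1*(-17))*138 = 89 + (-58 + 17)*138 = 89 - 41*138 = 89 - 5658 = -5569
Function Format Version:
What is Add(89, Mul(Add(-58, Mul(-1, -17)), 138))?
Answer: -5569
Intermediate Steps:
Add(89, Mul(Add(-58, Mul(-1, -17)), 138)) = Add(89, Mul(Add(-58, 17), 138)) = Add(89, Mul(-41, 138)) = Add(89, -5658) = -5569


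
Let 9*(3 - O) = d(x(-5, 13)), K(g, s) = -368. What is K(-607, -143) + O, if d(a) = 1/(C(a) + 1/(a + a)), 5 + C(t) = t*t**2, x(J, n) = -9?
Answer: -4822743/13213 ≈ -365.00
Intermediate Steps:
C(t) = -5 + t**3 (C(t) = -5 + t*t**2 = -5 + t**3)
d(a) = 1/(-5 + a**3 + 1/(2*a)) (d(a) = 1/((-5 + a**3) + 1/(a + a)) = 1/((-5 + a**3) + 1/(2*a)) = 1/(-5 + a**3 + 1/(2*a)))
O = 39641/13213 (O = 3 - 2*(-9)/(9*(1 + 2*(-9)*(-5 + (-9)**3))) = 3 - 2*(-9)/(9*(1 + 2*(-9)*(-5 - 729))) = 3 - 2*(-9)/(9*(1 + 2*(-9)*(-734))) = 3 - 2*(-9)/(9*(1 + 13212)) = 3 - 2*(-9)/(9*13213) = 3 - 1/9*(-18/13213) = 3 + 2/13213 = 39641/13213 ≈ 3.0002)
K(-607, -143) + O = -368 + 39641/13213 = -4822743/13213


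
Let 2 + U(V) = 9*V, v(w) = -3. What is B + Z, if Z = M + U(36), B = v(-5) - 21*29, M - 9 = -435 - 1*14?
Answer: -730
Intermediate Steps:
M = -440 (M = 9 + (-435 - 1*14) = 9 + (-435 - 14) = 9 - 449 = -440)
U(V) = -2 + 9*V
B = -612 (B = -3 - 21*29 = -3 - 609 = -612)
Z = -118 (Z = -440 + (-2 + 9*36) = -440 + (-2 + 324) = -440 + 322 = -118)
B + Z = -612 - 118 = -730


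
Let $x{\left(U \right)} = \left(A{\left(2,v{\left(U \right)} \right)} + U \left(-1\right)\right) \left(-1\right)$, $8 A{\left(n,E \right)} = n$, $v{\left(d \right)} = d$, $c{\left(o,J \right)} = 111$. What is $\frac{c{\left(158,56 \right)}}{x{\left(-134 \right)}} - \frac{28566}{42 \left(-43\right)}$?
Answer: $\frac{807671}{53879} \approx 14.99$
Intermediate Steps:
$A{\left(n,E \right)} = \frac{n}{8}$
$x{\left(U \right)} = - \frac{1}{4} + U$ ($x{\left(U \right)} = \left(\frac{1}{8} \cdot 2 + U \left(-1\right)\right) \left(-1\right) = \left(\frac{1}{4} - U\right) \left(-1\right) = - \frac{1}{4} + U$)
$\frac{c{\left(158,56 \right)}}{x{\left(-134 \right)}} - \frac{28566}{42 \left(-43\right)} = \frac{111}{- \frac{1}{4} - 134} - \frac{28566}{42 \left(-43\right)} = \frac{111}{- \frac{537}{4}} - \frac{28566}{-1806} = 111 \left(- \frac{4}{537}\right) - - \frac{4761}{301} = - \frac{148}{179} + \frac{4761}{301} = \frac{807671}{53879}$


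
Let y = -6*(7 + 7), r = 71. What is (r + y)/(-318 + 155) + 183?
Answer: 29842/163 ≈ 183.08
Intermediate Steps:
y = -84 (y = -6*14 = -84)
(r + y)/(-318 + 155) + 183 = (71 - 84)/(-318 + 155) + 183 = -13/(-163) + 183 = -13*(-1/163) + 183 = 13/163 + 183 = 29842/163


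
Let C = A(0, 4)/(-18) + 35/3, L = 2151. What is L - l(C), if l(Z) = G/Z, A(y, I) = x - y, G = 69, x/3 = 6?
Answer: 68625/32 ≈ 2144.5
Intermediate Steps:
x = 18 (x = 3*6 = 18)
A(y, I) = 18 - y
C = 32/3 (C = (18 - 1*0)/(-18) + 35/3 = (18 + 0)*(-1/18) + 35*(⅓) = 18*(-1/18) + 35/3 = -1 + 35/3 = 32/3 ≈ 10.667)
l(Z) = 69/Z
L - l(C) = 2151 - 69/32/3 = 2151 - 69*3/32 = 2151 - 1*207/32 = 2151 - 207/32 = 68625/32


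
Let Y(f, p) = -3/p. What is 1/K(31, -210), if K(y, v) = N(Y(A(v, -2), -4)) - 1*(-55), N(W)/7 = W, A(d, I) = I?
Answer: 4/241 ≈ 0.016598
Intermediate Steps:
N(W) = 7*W
K(y, v) = 241/4 (K(y, v) = 7*(-3/(-4)) - 1*(-55) = 7*(-3*(-¼)) + 55 = 7*(¾) + 55 = 21/4 + 55 = 241/4)
1/K(31, -210) = 1/(241/4) = 4/241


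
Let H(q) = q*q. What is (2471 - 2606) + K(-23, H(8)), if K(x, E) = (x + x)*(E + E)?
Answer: -6023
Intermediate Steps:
H(q) = q²
K(x, E) = 4*E*x (K(x, E) = (2*x)*(2*E) = 4*E*x)
(2471 - 2606) + K(-23, H(8)) = (2471 - 2606) + 4*8²*(-23) = -135 + 4*64*(-23) = -135 - 5888 = -6023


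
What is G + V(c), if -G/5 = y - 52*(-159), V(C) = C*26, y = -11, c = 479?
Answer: -28831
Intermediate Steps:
V(C) = 26*C
G = -41285 (G = -5*(-11 - 52*(-159)) = -5*(-11 + 8268) = -5*8257 = -41285)
G + V(c) = -41285 + 26*479 = -41285 + 12454 = -28831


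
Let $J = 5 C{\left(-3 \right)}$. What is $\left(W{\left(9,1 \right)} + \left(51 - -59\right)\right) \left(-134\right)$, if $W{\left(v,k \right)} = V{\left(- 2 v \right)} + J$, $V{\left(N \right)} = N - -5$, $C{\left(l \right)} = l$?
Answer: $-10988$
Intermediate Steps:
$J = -15$ ($J = 5 \left(-3\right) = -15$)
$V{\left(N \right)} = 5 + N$ ($V{\left(N \right)} = N + 5 = 5 + N$)
$W{\left(v,k \right)} = -10 - 2 v$ ($W{\left(v,k \right)} = \left(5 - 2 v\right) - 15 = -10 - 2 v$)
$\left(W{\left(9,1 \right)} + \left(51 - -59\right)\right) \left(-134\right) = \left(\left(-10 - 18\right) + \left(51 - -59\right)\right) \left(-134\right) = \left(\left(-10 - 18\right) + \left(51 + 59\right)\right) \left(-134\right) = \left(-28 + 110\right) \left(-134\right) = 82 \left(-134\right) = -10988$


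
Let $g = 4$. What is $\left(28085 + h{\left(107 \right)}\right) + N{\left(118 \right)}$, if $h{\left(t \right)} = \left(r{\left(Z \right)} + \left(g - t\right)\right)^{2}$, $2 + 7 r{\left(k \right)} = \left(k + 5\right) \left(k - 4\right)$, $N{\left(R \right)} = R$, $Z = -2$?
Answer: $\frac{1931028}{49} \approx 39409.0$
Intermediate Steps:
$r{\left(k \right)} = - \frac{2}{7} + \frac{\left(-4 + k\right) \left(5 + k\right)}{7}$ ($r{\left(k \right)} = - \frac{2}{7} + \frac{\left(k + 5\right) \left(k - 4\right)}{7} = - \frac{2}{7} + \frac{\left(5 + k\right) \left(-4 + k\right)}{7} = - \frac{2}{7} + \frac{\left(-4 + k\right) \left(5 + k\right)}{7}$)
$h{\left(t \right)} = \left(\frac{8}{7} - t\right)^{2}$ ($h{\left(t \right)} = \left(\left(- \frac{22}{7} + \frac{1}{7} \left(-2\right) + \frac{\left(-2\right)^{2}}{7}\right) - \left(-4 + t\right)\right)^{2} = \left(\left(- \frac{22}{7} - \frac{2}{7} + \frac{1}{7} \cdot 4\right) - \left(-4 + t\right)\right)^{2} = \left(\left(- \frac{22}{7} - \frac{2}{7} + \frac{4}{7}\right) - \left(-4 + t\right)\right)^{2} = \left(- \frac{20}{7} - \left(-4 + t\right)\right)^{2} = \left(\frac{8}{7} - t\right)^{2}$)
$\left(28085 + h{\left(107 \right)}\right) + N{\left(118 \right)} = \left(28085 + \frac{\left(-8 + 7 \cdot 107\right)^{2}}{49}\right) + 118 = \left(28085 + \frac{\left(-8 + 749\right)^{2}}{49}\right) + 118 = \left(28085 + \frac{741^{2}}{49}\right) + 118 = \left(28085 + \frac{1}{49} \cdot 549081\right) + 118 = \left(28085 + \frac{549081}{49}\right) + 118 = \frac{1925246}{49} + 118 = \frac{1931028}{49}$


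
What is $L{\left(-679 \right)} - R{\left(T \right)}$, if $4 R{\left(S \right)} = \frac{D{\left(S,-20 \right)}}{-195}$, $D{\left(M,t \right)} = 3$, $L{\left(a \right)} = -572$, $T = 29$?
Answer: $- \frac{148719}{260} \approx -572.0$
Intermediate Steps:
$R{\left(S \right)} = - \frac{1}{260}$ ($R{\left(S \right)} = \frac{3 \frac{1}{-195}}{4} = \frac{3 \left(- \frac{1}{195}\right)}{4} = \frac{1}{4} \left(- \frac{1}{65}\right) = - \frac{1}{260}$)
$L{\left(-679 \right)} - R{\left(T \right)} = -572 - - \frac{1}{260} = -572 + \frac{1}{260} = - \frac{148719}{260}$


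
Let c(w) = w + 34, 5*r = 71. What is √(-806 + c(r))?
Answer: 3*I*√2105/5 ≈ 27.528*I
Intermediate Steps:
r = 71/5 (r = (⅕)*71 = 71/5 ≈ 14.200)
c(w) = 34 + w
√(-806 + c(r)) = √(-806 + (34 + 71/5)) = √(-806 + 241/5) = √(-3789/5) = 3*I*√2105/5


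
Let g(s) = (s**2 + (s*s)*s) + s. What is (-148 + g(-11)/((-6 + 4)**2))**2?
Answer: 3286969/16 ≈ 2.0544e+5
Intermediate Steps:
g(s) = s + s**2 + s**3 (g(s) = (s**2 + s**2*s) + s = (s**2 + s**3) + s = s + s**2 + s**3)
(-148 + g(-11)/((-6 + 4)**2))**2 = (-148 + (-11*(1 - 11 + (-11)**2))/((-6 + 4)**2))**2 = (-148 + (-11*(1 - 11 + 121))/((-2)**2))**2 = (-148 - 11*111/4)**2 = (-148 - 1221*1/4)**2 = (-148 - 1221/4)**2 = (-1813/4)**2 = 3286969/16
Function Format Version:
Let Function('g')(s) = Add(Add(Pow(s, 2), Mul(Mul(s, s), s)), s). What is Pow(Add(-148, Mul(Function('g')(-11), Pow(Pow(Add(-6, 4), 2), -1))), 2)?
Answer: Rational(3286969, 16) ≈ 2.0544e+5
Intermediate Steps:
Function('g')(s) = Add(s, Pow(s, 2), Pow(s, 3)) (Function('g')(s) = Add(Add(Pow(s, 2), Mul(Pow(s, 2), s)), s) = Add(Add(Pow(s, 2), Pow(s, 3)), s) = Add(s, Pow(s, 2), Pow(s, 3)))
Pow(Add(-148, Mul(Function('g')(-11), Pow(Pow(Add(-6, 4), 2), -1))), 2) = Pow(Add(-148, Mul(Mul(-11, Add(1, -11, Pow(-11, 2))), Pow(Pow(Add(-6, 4), 2), -1))), 2) = Pow(Add(-148, Mul(Mul(-11, Add(1, -11, 121)), Pow(Pow(-2, 2), -1))), 2) = Pow(Add(-148, Mul(Mul(-11, 111), Pow(4, -1))), 2) = Pow(Add(-148, Mul(-1221, Rational(1, 4))), 2) = Pow(Add(-148, Rational(-1221, 4)), 2) = Pow(Rational(-1813, 4), 2) = Rational(3286969, 16)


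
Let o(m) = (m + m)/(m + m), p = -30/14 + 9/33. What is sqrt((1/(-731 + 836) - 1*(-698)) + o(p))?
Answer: 2*sqrt(1926645)/105 ≈ 26.439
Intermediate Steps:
p = -144/77 (p = -30*1/14 + 9*(1/33) = -15/7 + 3/11 = -144/77 ≈ -1.8701)
o(m) = 1 (o(m) = (2*m)/((2*m)) = (2*m)*(1/(2*m)) = 1)
sqrt((1/(-731 + 836) - 1*(-698)) + o(p)) = sqrt((1/(-731 + 836) - 1*(-698)) + 1) = sqrt((1/105 + 698) + 1) = sqrt(73291/105 + 1) = sqrt(73396/105) = 2*sqrt(1926645)/105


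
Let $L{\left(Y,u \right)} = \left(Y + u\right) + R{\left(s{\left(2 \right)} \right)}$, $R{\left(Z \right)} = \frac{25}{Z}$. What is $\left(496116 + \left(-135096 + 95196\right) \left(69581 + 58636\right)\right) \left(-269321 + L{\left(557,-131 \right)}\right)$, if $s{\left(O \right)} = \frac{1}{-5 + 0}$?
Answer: $1376134734739680$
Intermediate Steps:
$s{\left(O \right)} = - \frac{1}{5}$ ($s{\left(O \right)} = \frac{1}{-5} = - \frac{1}{5}$)
$L{\left(Y,u \right)} = -125 + Y + u$ ($L{\left(Y,u \right)} = \left(Y + u\right) + \frac{25}{- \frac{1}{5}} = \left(Y + u\right) + 25 \left(-5\right) = \left(Y + u\right) - 125 = -125 + Y + u$)
$\left(496116 + \left(-135096 + 95196\right) \left(69581 + 58636\right)\right) \left(-269321 + L{\left(557,-131 \right)}\right) = \left(496116 + \left(-135096 + 95196\right) \left(69581 + 58636\right)\right) \left(-269321 - -301\right) = \left(496116 - 5115858300\right) \left(-269321 + 301\right) = \left(496116 - 5115858300\right) \left(-269020\right) = \left(-5115362184\right) \left(-269020\right) = 1376134734739680$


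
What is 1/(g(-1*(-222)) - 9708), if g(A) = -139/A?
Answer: -222/2155315 ≈ -0.00010300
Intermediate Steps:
1/(g(-1*(-222)) - 9708) = 1/(-139/((-1*(-222))) - 9708) = 1/(-139/222 - 9708) = 1/(-2155315/222) = -222/2155315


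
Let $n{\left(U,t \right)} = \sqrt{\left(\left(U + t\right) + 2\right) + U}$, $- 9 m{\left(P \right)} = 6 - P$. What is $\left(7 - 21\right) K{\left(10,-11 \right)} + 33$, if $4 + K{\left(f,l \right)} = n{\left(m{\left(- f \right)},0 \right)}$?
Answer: $89 - \frac{14 i \sqrt{14}}{3} \approx 89.0 - 17.461 i$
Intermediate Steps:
$m{\left(P \right)} = - \frac{2}{3} + \frac{P}{9}$ ($m{\left(P \right)} = - \frac{6 - P}{9} = - \frac{2}{3} + \frac{P}{9}$)
$n{\left(U,t \right)} = \sqrt{2 + t + 2 U}$ ($n{\left(U,t \right)} = \sqrt{\left(2 + U + t\right) + U} = \sqrt{2 + t + 2 U}$)
$K{\left(f,l \right)} = -4 + \sqrt{\frac{2}{3} - \frac{2 f}{9}}$ ($K{\left(f,l \right)} = -4 + \sqrt{2 + 0 + 2 \left(- \frac{2}{3} + \frac{\left(-1\right) f}{9}\right)} = -4 + \sqrt{2 + 0 + 2 \left(- \frac{2}{3} - \frac{f}{9}\right)} = -4 + \sqrt{2 + 0 - \left(\frac{4}{3} + \frac{2 f}{9}\right)} = -4 + \sqrt{\frac{2}{3} - \frac{2 f}{9}}$)
$\left(7 - 21\right) K{\left(10,-11 \right)} + 33 = \left(7 - 21\right) \left(-4 + \frac{\sqrt{6 - 20}}{3}\right) + 33 = - 14 \left(-4 + \frac{\sqrt{-14}}{3}\right) + 33 = - 14 \left(-4 + \frac{i \sqrt{14}}{3}\right) + 33 = \left(56 - \frac{14 i \sqrt{14}}{3}\right) + 33 = 89 - \frac{14 i \sqrt{14}}{3}$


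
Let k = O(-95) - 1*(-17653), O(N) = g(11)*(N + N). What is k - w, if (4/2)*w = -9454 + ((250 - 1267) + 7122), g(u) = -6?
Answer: 40935/2 ≈ 20468.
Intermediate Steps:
w = -3349/2 (w = (-9454 + ((250 - 1267) + 7122))/2 = (-9454 + (-1017 + 7122))/2 = (-9454 + 6105)/2 = (½)*(-3349) = -3349/2 ≈ -1674.5)
O(N) = -12*N (O(N) = -6*(N + N) = -12*N)
k = 18793 (k = -12*(-95) - 1*(-17653) = 1140 + 17653 = 18793)
k - w = 18793 - 1*(-3349/2) = 18793 + 3349/2 = 40935/2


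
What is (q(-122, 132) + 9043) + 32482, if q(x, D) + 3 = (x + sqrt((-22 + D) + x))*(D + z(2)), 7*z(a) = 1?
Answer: 177804/7 + 1850*I*sqrt(3)/7 ≈ 25401.0 + 457.76*I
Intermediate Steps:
z(a) = 1/7 (z(a) = (1/7)*1 = 1/7)
q(x, D) = -3 + (1/7 + D)*(x + sqrt(-22 + D + x)) (q(x, D) = -3 + (x + sqrt((-22 + D) + x))*(D + 1/7) = -3 + (x + sqrt(-22 + D + x))*(1/7 + D) = -3 + (1/7 + D)*(x + sqrt(-22 + D + x)))
(q(-122, 132) + 9043) + 32482 = ((-3 + (1/7)*(-122) + sqrt(-22 + 132 - 122)/7 + 132*(-122) + 132*sqrt(-22 + 132 - 122)) + 9043) + 32482 = ((-3 - 122/7 + sqrt(-12)/7 - 16104 + 132*sqrt(-12)) + 9043) + 32482 = ((-3 - 122/7 + (2*I*sqrt(3))/7 - 16104 + 132*(2*I*sqrt(3))) + 9043) + 32482 = ((-3 - 122/7 + 2*I*sqrt(3)/7 - 16104 + 264*I*sqrt(3)) + 9043) + 32482 = ((-112871/7 + 1850*I*sqrt(3)/7) + 9043) + 32482 = (-49570/7 + 1850*I*sqrt(3)/7) + 32482 = 177804/7 + 1850*I*sqrt(3)/7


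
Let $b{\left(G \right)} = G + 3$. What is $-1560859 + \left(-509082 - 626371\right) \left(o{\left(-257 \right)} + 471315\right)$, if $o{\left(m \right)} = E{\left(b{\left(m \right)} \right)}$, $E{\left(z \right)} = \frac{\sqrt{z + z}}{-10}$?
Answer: $-535157591554 + \frac{1135453 i \sqrt{127}}{5} \approx -5.3516 \cdot 10^{11} + 2.5592 \cdot 10^{6} i$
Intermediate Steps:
$b{\left(G \right)} = 3 + G$
$E{\left(z \right)} = - \frac{\sqrt{2} \sqrt{z}}{10}$ ($E{\left(z \right)} = \sqrt{2 z} \left(- \frac{1}{10}\right) = \sqrt{2} \sqrt{z} \left(- \frac{1}{10}\right) = - \frac{\sqrt{2} \sqrt{z}}{10}$)
$o{\left(m \right)} = - \frac{\sqrt{2} \sqrt{3 + m}}{10}$
$-1560859 + \left(-509082 - 626371\right) \left(o{\left(-257 \right)} + 471315\right) = -1560859 + \left(-509082 - 626371\right) \left(- \frac{\sqrt{6 + 2 \left(-257\right)}}{10} + 471315\right) = -1560859 - 1135453 \left(- \frac{\sqrt{6 - 514}}{10} + 471315\right) = -1560859 - 1135453 \left(- \frac{\sqrt{-508}}{10} + 471315\right) = -1560859 - 1135453 \left(- \frac{2 i \sqrt{127}}{10} + 471315\right) = -1560859 - 1135453 \left(- \frac{i \sqrt{127}}{5} + 471315\right) = -1560859 - 1135453 \left(471315 - \frac{i \sqrt{127}}{5}\right) = -1560859 - \left(535156030695 - \frac{1135453 i \sqrt{127}}{5}\right) = -535157591554 + \frac{1135453 i \sqrt{127}}{5}$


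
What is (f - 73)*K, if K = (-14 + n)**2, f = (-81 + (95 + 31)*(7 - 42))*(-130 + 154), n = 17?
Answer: -970713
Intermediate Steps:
f = -107784 (f = (-81 + 126*(-35))*24 = (-81 - 4410)*24 = -4491*24 = -107784)
K = 9 (K = (-14 + 17)**2 = 3**2 = 9)
(f - 73)*K = (-107784 - 73)*9 = -107857*9 = -970713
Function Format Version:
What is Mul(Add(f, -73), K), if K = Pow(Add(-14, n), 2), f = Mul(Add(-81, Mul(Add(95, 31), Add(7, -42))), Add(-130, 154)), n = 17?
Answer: -970713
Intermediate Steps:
f = -107784 (f = Mul(Add(-81, Mul(126, -35)), 24) = Mul(Add(-81, -4410), 24) = Mul(-4491, 24) = -107784)
K = 9 (K = Pow(Add(-14, 17), 2) = Pow(3, 2) = 9)
Mul(Add(f, -73), K) = Mul(Add(-107784, -73), 9) = Mul(-107857, 9) = -970713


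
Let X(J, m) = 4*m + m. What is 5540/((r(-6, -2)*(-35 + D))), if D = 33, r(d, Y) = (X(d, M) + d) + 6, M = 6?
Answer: -277/3 ≈ -92.333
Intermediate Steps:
X(J, m) = 5*m
r(d, Y) = 36 + d (r(d, Y) = (5*6 + d) + 6 = (30 + d) + 6 = 36 + d)
5540/((r(-6, -2)*(-35 + D))) = 5540/(((36 - 6)*(-35 + 33))) = 5540/((30*(-2))) = 5540/(-60) = 5540*(-1/60) = -277/3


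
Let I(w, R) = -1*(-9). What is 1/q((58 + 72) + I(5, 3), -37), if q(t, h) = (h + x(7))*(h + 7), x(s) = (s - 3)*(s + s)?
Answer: -1/570 ≈ -0.0017544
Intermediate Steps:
I(w, R) = 9
x(s) = 2*s*(-3 + s) (x(s) = (-3 + s)*(2*s) = 2*s*(-3 + s))
q(t, h) = (7 + h)*(56 + h) (q(t, h) = (h + 2*7*(-3 + 7))*(h + 7) = (h + 2*7*4)*(7 + h) = (h + 56)*(7 + h) = (56 + h)*(7 + h) = (7 + h)*(56 + h))
1/q((58 + 72) + I(5, 3), -37) = 1/(392 + (-37)² + 63*(-37)) = 1/(392 + 1369 - 2331) = 1/(-570) = -1/570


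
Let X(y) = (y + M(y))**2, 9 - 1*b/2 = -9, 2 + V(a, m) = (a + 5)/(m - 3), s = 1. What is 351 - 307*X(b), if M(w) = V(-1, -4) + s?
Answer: -17813668/49 ≈ -3.6354e+5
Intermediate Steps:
V(a, m) = -2 + (5 + a)/(-3 + m) (V(a, m) = -2 + (a + 5)/(m - 3) = -2 + (5 + a)/(-3 + m))
b = 36 (b = 18 - 2*(-9) = 18 + 18 = 36)
M(w) = -11/7 (M(w) = (11 - 1 - 2*(-4))/(-3 - 4) + 1 = (11 - 1 + 8)/(-7) + 1 = -1/7*18 + 1 = -18/7 + 1 = -11/7)
X(y) = (-11/7 + y)**2 (X(y) = (y - 11/7)**2 = (-11/7 + y)**2)
351 - 307*X(b) = 351 - 307*(-11 + 7*36)**2/49 = 351 - 307*(-11 + 252)**2/49 = 351 - 307*241**2/49 = 351 - 307*58081/49 = 351 - 17830867/49 = -17813668/49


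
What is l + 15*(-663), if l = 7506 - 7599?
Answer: -10038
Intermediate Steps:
l = -93
l + 15*(-663) = -93 + 15*(-663) = -93 - 9945 = -10038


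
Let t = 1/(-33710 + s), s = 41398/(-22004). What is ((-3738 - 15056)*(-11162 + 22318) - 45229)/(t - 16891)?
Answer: 77781449927134067/6264840139031 ≈ 12416.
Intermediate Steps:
s = -20699/11002 (s = 41398*(-1/22004) = -20699/11002 ≈ -1.8814)
t = -11002/370898119 (t = 1/(-33710 - 20699/11002) = 1/(-370898119/11002) = -11002/370898119 ≈ -2.9663e-5)
((-3738 - 15056)*(-11162 + 22318) - 45229)/(t - 16891) = ((-3738 - 15056)*(-11162 + 22318) - 45229)/(-11002/370898119 - 16891) = (-18794*11156 - 45229)/(-6264840139031/370898119) = (-209665864 - 45229)*(-370898119/6264840139031) = -209711093*(-370898119/6264840139031) = 77781449927134067/6264840139031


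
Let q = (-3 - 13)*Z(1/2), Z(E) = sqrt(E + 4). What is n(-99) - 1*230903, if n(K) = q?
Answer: -230903 - 24*sqrt(2) ≈ -2.3094e+5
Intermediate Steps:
Z(E) = sqrt(4 + E)
q = -24*sqrt(2) (q = (-3 - 13)*sqrt(4 + 1/2) = -16*sqrt(4 + 1/2) = -24*sqrt(2) ≈ -33.941)
n(K) = -24*sqrt(2)
n(-99) - 1*230903 = -24*sqrt(2) - 1*230903 = -24*sqrt(2) - 230903 = -230903 - 24*sqrt(2)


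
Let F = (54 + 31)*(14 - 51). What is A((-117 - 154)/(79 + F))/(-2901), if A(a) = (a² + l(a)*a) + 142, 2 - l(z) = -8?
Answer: -1343232853/27270432756 ≈ -0.049256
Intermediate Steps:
l(z) = 10 (l(z) = 2 - 1*(-8) = 2 + 8 = 10)
F = -3145 (F = 85*(-37) = -3145)
A(a) = 142 + a² + 10*a (A(a) = (a² + 10*a) + 142 = 142 + a² + 10*a)
A((-117 - 154)/(79 + F))/(-2901) = (142 + ((-117 - 154)/(79 - 3145))² + 10*((-117 - 154)/(79 - 3145)))/(-2901) = (142 + (-271/(-3066))² + 10*(-271/(-3066)))*(-1/2901) = (142 + (-271*(-1/3066))² + 10*(-271*(-1/3066)))*(-1/2901) = (142 + (271/3066)² + 10*(271/3066))*(-1/2901) = (142 + 73441/9400356 + 1355/1533)*(-1/2901) = (1343232853/9400356)*(-1/2901) = -1343232853/27270432756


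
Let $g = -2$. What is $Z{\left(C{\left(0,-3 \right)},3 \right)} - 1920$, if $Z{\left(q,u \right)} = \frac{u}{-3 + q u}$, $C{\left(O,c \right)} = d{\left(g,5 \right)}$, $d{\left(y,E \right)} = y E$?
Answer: $- \frac{21121}{11} \approx -1920.1$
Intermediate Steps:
$d{\left(y,E \right)} = E y$
$C{\left(O,c \right)} = -10$ ($C{\left(O,c \right)} = 5 \left(-2\right) = -10$)
$Z{\left(C{\left(0,-3 \right)},3 \right)} - 1920 = \frac{3}{-3 - 30} - 1920 = \frac{3}{-33} - 1920 = 3 \left(- \frac{1}{33}\right) - 1920 = - \frac{1}{11} - 1920 = - \frac{21121}{11}$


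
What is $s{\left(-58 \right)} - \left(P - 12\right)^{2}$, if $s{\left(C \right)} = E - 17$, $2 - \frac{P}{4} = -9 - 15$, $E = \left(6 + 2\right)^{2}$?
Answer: $-8417$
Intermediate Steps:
$E = 64$ ($E = 8^{2} = 64$)
$P = 104$ ($P = 8 - 4 \left(-9 - 15\right) = 8 - -96 = 8 + 96 = 104$)
$s{\left(C \right)} = 47$ ($s{\left(C \right)} = 64 - 17 = 47$)
$s{\left(-58 \right)} - \left(P - 12\right)^{2} = 47 - \left(104 - 12\right)^{2} = 47 - 92^{2} = 47 - 8464 = -8417$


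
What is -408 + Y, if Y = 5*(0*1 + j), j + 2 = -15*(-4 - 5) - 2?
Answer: 247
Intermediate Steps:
j = 131 (j = -2 + (-15*(-4 - 5) - 2) = -2 + (-15*(-9) - 2) = -2 + (-5*(-27) - 2) = -2 + (135 - 2) = -2 + 133 = 131)
Y = 655 (Y = 5*(0*1 + 131) = 5*(0 + 131) = 5*131 = 655)
-408 + Y = -408 + 655 = 247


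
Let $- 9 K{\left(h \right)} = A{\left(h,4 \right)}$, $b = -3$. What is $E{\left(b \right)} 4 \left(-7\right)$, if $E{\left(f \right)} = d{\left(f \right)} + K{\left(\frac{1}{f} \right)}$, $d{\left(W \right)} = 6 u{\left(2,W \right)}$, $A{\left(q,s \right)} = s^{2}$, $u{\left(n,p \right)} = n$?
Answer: $- \frac{2576}{9} \approx -286.22$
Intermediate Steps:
$K{\left(h \right)} = - \frac{16}{9}$ ($K{\left(h \right)} = - \frac{4^{2}}{9} = \left(- \frac{1}{9}\right) 16 = - \frac{16}{9}$)
$d{\left(W \right)} = 12$ ($d{\left(W \right)} = 6 \cdot 2 = 12$)
$E{\left(f \right)} = \frac{92}{9}$ ($E{\left(f \right)} = 12 - \frac{16}{9} = \frac{92}{9}$)
$E{\left(b \right)} 4 \left(-7\right) = \frac{92}{9} \cdot 4 \left(-7\right) = \frac{368}{9} \left(-7\right) = - \frac{2576}{9}$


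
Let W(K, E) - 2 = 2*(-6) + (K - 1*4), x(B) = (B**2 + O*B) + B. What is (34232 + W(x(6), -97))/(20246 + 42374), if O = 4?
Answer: 8571/15655 ≈ 0.54749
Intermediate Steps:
x(B) = B**2 + 5*B (x(B) = (B**2 + 4*B) + B = B**2 + 5*B)
W(K, E) = -14 + K (W(K, E) = 2 + (2*(-6) + (K - 1*4)) = 2 + (-12 + (K - 4)) = 2 + (-12 + (-4 + K)) = 2 + (-16 + K) = -14 + K)
(34232 + W(x(6), -97))/(20246 + 42374) = (34232 + (-14 + 6*(5 + 6)))/(20246 + 42374) = (34232 + (-14 + 6*11))/62620 = (34232 + (-14 + 66))*(1/62620) = (34232 + 52)*(1/62620) = 34284*(1/62620) = 8571/15655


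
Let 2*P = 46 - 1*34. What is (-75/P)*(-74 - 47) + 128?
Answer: 3281/2 ≈ 1640.5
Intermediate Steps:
P = 6 (P = (46 - 1*34)/2 = (46 - 34)/2 = (1/2)*12 = 6)
(-75/P)*(-74 - 47) + 128 = (-75/6)*(-74 - 47) + 128 = -75*1/6*(-121) + 128 = -25/2*(-121) + 128 = 3025/2 + 128 = 3281/2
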